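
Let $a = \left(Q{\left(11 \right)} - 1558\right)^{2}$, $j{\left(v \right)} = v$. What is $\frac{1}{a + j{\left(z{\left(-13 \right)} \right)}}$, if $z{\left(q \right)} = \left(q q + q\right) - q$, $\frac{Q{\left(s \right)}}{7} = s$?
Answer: $\frac{1}{2193530} \approx 4.5589 \cdot 10^{-7}$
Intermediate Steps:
$Q{\left(s \right)} = 7 s$
$z{\left(q \right)} = q^{2}$ ($z{\left(q \right)} = \left(q^{2} + q\right) - q = \left(q + q^{2}\right) - q = q^{2}$)
$a = 2193361$ ($a = \left(7 \cdot 11 - 1558\right)^{2} = \left(77 - 1558\right)^{2} = \left(-1481\right)^{2} = 2193361$)
$\frac{1}{a + j{\left(z{\left(-13 \right)} \right)}} = \frac{1}{2193361 + \left(-13\right)^{2}} = \frac{1}{2193361 + 169} = \frac{1}{2193530}$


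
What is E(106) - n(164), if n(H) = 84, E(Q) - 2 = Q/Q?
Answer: -81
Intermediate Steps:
E(Q) = 3 (E(Q) = 2 + Q/Q = 2 + 1 = 3)
E(106) - n(164) = 3 - 1*84 = 3 - 84 = -81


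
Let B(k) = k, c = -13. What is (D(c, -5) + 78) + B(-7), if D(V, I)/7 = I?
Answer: 36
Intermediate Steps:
D(V, I) = 7*I
(D(c, -5) + 78) + B(-7) = (7*(-5) + 78) - 7 = (-35 + 78) - 7 = 43 - 7 = 36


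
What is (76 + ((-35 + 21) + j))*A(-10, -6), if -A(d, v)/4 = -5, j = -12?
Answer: 1000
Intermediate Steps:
A(d, v) = 20 (A(d, v) = -4*(-5) = 20)
(76 + ((-35 + 21) + j))*A(-10, -6) = (76 + ((-35 + 21) - 12))*20 = (76 + (-14 - 12))*20 = (76 - 26)*20 = 50*20 = 1000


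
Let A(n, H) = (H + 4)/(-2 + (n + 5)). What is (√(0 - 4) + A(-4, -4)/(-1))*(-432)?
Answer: -864*I ≈ -864.0*I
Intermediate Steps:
A(n, H) = (4 + H)/(3 + n) (A(n, H) = (4 + H)/(-2 + (5 + n)) = (4 + H)/(3 + n))
(√(0 - 4) + A(-4, -4)/(-1))*(-432) = (√(0 - 4) + ((4 - 4)/(3 - 4))/(-1))*(-432) = (√(-4) + (0/(-1))*(-1))*(-432) = (2*I - 1*0*(-1))*(-432) = (2*I + 0*(-1))*(-432) = (2*I + 0)*(-432) = (2*I)*(-432) = -864*I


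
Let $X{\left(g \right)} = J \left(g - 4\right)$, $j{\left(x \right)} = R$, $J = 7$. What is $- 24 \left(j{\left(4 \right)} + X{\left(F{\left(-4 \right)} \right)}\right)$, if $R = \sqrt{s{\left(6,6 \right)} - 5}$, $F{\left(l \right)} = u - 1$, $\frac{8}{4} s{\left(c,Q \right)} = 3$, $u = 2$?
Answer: $504 - 12 i \sqrt{14} \approx 504.0 - 44.9 i$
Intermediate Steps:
$s{\left(c,Q \right)} = \frac{3}{2}$ ($s{\left(c,Q \right)} = \frac{1}{2} \cdot 3 = \frac{3}{2}$)
$F{\left(l \right)} = 1$ ($F{\left(l \right)} = 2 - 1 = 1$)
$R = \frac{i \sqrt{14}}{2}$ ($R = \sqrt{\frac{3}{2} - 5} = \sqrt{- \frac{7}{2}} = \frac{i \sqrt{14}}{2} \approx 1.8708 i$)
$j{\left(x \right)} = \frac{i \sqrt{14}}{2}$
$X{\left(g \right)} = -28 + 7 g$ ($X{\left(g \right)} = 7 \left(g - 4\right) = 7 \left(-4 + g\right) = -28 + 7 g$)
$- 24 \left(j{\left(4 \right)} + X{\left(F{\left(-4 \right)} \right)}\right) = - 24 \left(\frac{i \sqrt{14}}{2} + \left(-28 + 7 \cdot 1\right)\right) = - 24 \left(\frac{i \sqrt{14}}{2} + \left(-28 + 7\right)\right) = - 24 \left(\frac{i \sqrt{14}}{2} - 21\right) = - 24 \left(-21 + \frac{i \sqrt{14}}{2}\right) = 504 - 12 i \sqrt{14}$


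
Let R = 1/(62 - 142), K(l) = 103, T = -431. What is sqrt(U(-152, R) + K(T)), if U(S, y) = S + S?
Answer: I*sqrt(201) ≈ 14.177*I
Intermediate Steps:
R = -1/80 (R = 1/(-80) = -1/80 ≈ -0.012500)
U(S, y) = 2*S
sqrt(U(-152, R) + K(T)) = sqrt(2*(-152) + 103) = sqrt(-304 + 103) = sqrt(-201) = I*sqrt(201)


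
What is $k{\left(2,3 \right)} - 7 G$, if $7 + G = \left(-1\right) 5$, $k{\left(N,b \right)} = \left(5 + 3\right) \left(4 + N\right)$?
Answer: $132$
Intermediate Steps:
$k{\left(N,b \right)} = 32 + 8 N$ ($k{\left(N,b \right)} = 8 \left(4 + N\right) = 32 + 8 N$)
$G = -12$ ($G = -7 - 5 = -12$)
$k{\left(2,3 \right)} - 7 G = \left(32 + 8 \cdot 2\right) - -84 = \left(32 + 16\right) + 84 = 48 + 84 = 132$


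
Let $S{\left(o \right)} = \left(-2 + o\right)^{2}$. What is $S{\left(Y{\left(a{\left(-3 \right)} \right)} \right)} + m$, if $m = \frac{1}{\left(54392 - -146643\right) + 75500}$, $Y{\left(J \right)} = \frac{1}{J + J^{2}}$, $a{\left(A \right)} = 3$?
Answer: $\frac{146287159}{39821040} \approx 3.6736$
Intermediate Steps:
$m = \frac{1}{276535}$ ($m = \frac{1}{\left(54392 + 146643\right) + 75500} = \frac{1}{201035 + 75500} = \frac{1}{276535} \approx 3.6162 \cdot 10^{-6}$)
$S{\left(Y{\left(a{\left(-3 \right)} \right)} \right)} + m = \left(-2 + \frac{1}{3 \left(1 + 3\right)}\right)^{2} + \frac{1}{276535} = \left(-2 + \frac{1}{3 \cdot 4}\right)^{2} + \frac{1}{276535} = \left(-2 + \frac{1}{3} \cdot \frac{1}{4}\right)^{2} + \frac{1}{276535} = \left(-2 + \frac{1}{12}\right)^{2} + \frac{1}{276535} = \left(- \frac{23}{12}\right)^{2} + \frac{1}{276535} = \frac{529}{144} + \frac{1}{276535} = \frac{146287159}{39821040}$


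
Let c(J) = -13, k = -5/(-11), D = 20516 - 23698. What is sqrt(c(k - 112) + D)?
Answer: 3*I*sqrt(355) ≈ 56.524*I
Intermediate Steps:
D = -3182
k = 5/11 (k = -5*(-1/11) = 5/11 ≈ 0.45455)
sqrt(c(k - 112) + D) = sqrt(-13 - 3182) = sqrt(-3195) = 3*I*sqrt(355)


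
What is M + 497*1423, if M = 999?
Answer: 708230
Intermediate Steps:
M + 497*1423 = 999 + 497*1423 = 999 + 707231 = 708230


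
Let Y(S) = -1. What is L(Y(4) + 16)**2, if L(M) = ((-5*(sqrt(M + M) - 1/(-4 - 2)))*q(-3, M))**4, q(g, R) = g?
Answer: 545251005562890625/256 + 1485801985546875*sqrt(30)/16 ≈ 2.6385e+15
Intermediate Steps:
L(M) = (5/2 + 15*sqrt(2)*sqrt(M))**4 (L(M) = (-5*(sqrt(M + M) - 1/(-4 - 2))*(-3))**4 = (-5*(sqrt(2*M) - 1/(-6))*(-3))**4 = (-5*(sqrt(2)*sqrt(M) - 1*(-1/6))*(-3))**4 = (-5*(sqrt(2)*sqrt(M) + 1/6)*(-3))**4 = (-5*(1/6 + sqrt(2)*sqrt(M))*(-3))**4 = ((-5/6 - 5*sqrt(2)*sqrt(M))*(-3))**4 = (5/2 + 15*sqrt(2)*sqrt(M))**4)
L(Y(4) + 16)**2 = (625*(1 + 6*sqrt(2)*sqrt(-1 + 16))**4/16)**2 = (625*(1 + 6*sqrt(2)*sqrt(15))**4/16)**2 = (625*(1 + 6*sqrt(30))**4/16)**2 = 390625*(1 + 6*sqrt(30))**8/256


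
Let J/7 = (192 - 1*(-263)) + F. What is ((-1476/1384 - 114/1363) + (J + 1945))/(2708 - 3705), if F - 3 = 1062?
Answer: -5934518439/470183206 ≈ -12.622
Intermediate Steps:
F = 1065 (F = 3 + 1062 = 1065)
J = 10640 (J = 7*((192 - 1*(-263)) + 1065) = 7*((192 + 263) + 1065) = 7*(455 + 1065) = 7*1520 = 10640)
((-1476/1384 - 114/1363) + (J + 1945))/(2708 - 3705) = ((-1476/1384 - 114/1363) + (10640 + 1945))/(2708 - 3705) = ((-1476*1/1384 - 114*1/1363) + 12585)/(-997) = ((-369/346 - 114/1363) + 12585)*(-1/997) = (-542391/471598 + 12585)*(-1/997) = (5934518439/471598)*(-1/997) = -5934518439/470183206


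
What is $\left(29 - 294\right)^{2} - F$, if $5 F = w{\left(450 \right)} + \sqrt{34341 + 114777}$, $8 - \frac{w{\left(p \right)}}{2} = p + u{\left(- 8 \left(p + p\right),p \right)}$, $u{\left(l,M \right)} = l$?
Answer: $\frac{337609}{5} - \frac{\sqrt{149118}}{5} \approx 67445.0$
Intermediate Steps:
$w{\left(p \right)} = 16 + 30 p$ ($w{\left(p \right)} = 16 - 2 \left(p - 8 \left(p + p\right)\right) = 16 - 2 \left(p - 8 \cdot 2 p\right) = 16 - 2 \left(p - 16 p\right) = 16 - 2 \left(- 15 p\right) = 16 + 30 p$)
$F = \frac{13516}{5} + \frac{\sqrt{149118}}{5}$ ($F = \frac{\left(16 + 30 \cdot 450\right) + \sqrt{34341 + 114777}}{5} = \frac{\left(16 + 13500\right) + \sqrt{149118}}{5} = \frac{13516 + \sqrt{149118}}{5} = \frac{13516}{5} + \frac{\sqrt{149118}}{5} \approx 2780.4$)
$\left(29 - 294\right)^{2} - F = \left(29 - 294\right)^{2} - \left(\frac{13516}{5} + \frac{\sqrt{149118}}{5}\right) = \left(-265\right)^{2} - \left(\frac{13516}{5} + \frac{\sqrt{149118}}{5}\right) = 70225 - \left(\frac{13516}{5} + \frac{\sqrt{149118}}{5}\right) = \frac{337609}{5} - \frac{\sqrt{149118}}{5}$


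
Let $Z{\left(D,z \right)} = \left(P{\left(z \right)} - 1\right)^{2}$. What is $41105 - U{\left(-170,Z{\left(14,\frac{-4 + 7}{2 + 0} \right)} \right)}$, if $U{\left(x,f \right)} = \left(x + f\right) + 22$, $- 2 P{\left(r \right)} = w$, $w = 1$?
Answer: $\frac{165003}{4} \approx 41251.0$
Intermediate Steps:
$P{\left(r \right)} = - \frac{1}{2}$ ($P{\left(r \right)} = \left(- \frac{1}{2}\right) 1 = - \frac{1}{2}$)
$Z{\left(D,z \right)} = \frac{9}{4}$ ($Z{\left(D,z \right)} = \left(- \frac{1}{2} - 1\right)^{2} = \left(- \frac{3}{2}\right)^{2} = \frac{9}{4}$)
$U{\left(x,f \right)} = 22 + f + x$ ($U{\left(x,f \right)} = \left(f + x\right) + 22 = 22 + f + x$)
$41105 - U{\left(-170,Z{\left(14,\frac{-4 + 7}{2 + 0} \right)} \right)} = 41105 - \left(22 + \frac{9}{4} - 170\right) = 41105 - - \frac{583}{4} = 41105 + \frac{583}{4} = \frac{165003}{4}$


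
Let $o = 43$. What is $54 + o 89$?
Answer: $3881$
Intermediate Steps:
$54 + o 89 = 54 + 43 \cdot 89 = 54 + 3827 = 3881$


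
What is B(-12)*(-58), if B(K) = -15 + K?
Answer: 1566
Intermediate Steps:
B(-12)*(-58) = (-15 - 12)*(-58) = -27*(-58) = 1566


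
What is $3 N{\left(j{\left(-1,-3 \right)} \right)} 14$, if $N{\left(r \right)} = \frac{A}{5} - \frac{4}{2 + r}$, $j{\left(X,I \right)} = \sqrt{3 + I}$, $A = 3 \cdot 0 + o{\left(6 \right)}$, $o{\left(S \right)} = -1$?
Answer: $- \frac{462}{5} \approx -92.4$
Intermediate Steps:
$A = -1$ ($A = 3 \cdot 0 - 1 = 0 - 1 = -1$)
$N{\left(r \right)} = - \frac{1}{5} - \frac{4}{2 + r}$
$3 N{\left(j{\left(-1,-3 \right)} \right)} 14 = 3 \frac{-22 - \sqrt{3 - 3}}{5 \left(2 + \sqrt{3 - 3}\right)} 14 = 3 \frac{-22 - \sqrt{0}}{5 \left(2 + \sqrt{0}\right)} 14 = 3 \frac{-22 - 0}{5 \left(2 + 0\right)} 14 = 3 \frac{-22 + 0}{5 \cdot 2} \cdot 14 = 3 \cdot \frac{1}{5} \cdot \frac{1}{2} \left(-22\right) 14 = 3 \left(- \frac{11}{5}\right) 14 = \left(- \frac{33}{5}\right) 14 = - \frac{462}{5}$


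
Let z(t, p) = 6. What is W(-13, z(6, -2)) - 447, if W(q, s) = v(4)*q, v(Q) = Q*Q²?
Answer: -1279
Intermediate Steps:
v(Q) = Q³
W(q, s) = 64*q (W(q, s) = 4³*q = 64*q)
W(-13, z(6, -2)) - 447 = 64*(-13) - 447 = -832 - 447 = -1279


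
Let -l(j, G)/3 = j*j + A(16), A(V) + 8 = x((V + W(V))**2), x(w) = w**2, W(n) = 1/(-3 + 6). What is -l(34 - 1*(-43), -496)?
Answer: 6244402/27 ≈ 2.3127e+5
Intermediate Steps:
W(n) = 1/3
A(V) = -8 + (1/3 + V)**4 (A(V) = -8 + ((V + 1/3)**2)**2 = -8 + ((1/3 + V)**2)**2 = -8 + (1/3 + V)**4)
l(j, G) = -5764153/27 - 3*j**2 (l(j, G) = -3*(j*j + (-8 + (1 + 3*16)**4/81)) = -3*(j**2 + (-8 + (1 + 48)**4/81)) = -3*(j**2 + (-8 + (1/81)*49**4)) = -3*(j**2 + (-8 + (1/81)*5764801)) = -3*(j**2 + (-8 + 5764801/81)) = -3*(j**2 + 5764153/81) = -3*(5764153/81 + j**2) = -5764153/27 - 3*j**2)
-l(34 - 1*(-43), -496) = -(-5764153/27 - 3*(34 - 1*(-43))**2) = -(-5764153/27 - 3*(34 + 43)**2) = -(-5764153/27 - 3*77**2) = -(-5764153/27 - 3*5929) = -(-5764153/27 - 17787) = -1*(-6244402/27) = 6244402/27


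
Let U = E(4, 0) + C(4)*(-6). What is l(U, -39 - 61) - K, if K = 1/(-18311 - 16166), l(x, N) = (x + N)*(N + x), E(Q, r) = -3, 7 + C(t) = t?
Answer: 249096326/34477 ≈ 7225.0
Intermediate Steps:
C(t) = -7 + t
U = 15 (U = -3 + (-7 + 4)*(-6) = -3 - 3*(-6) = -3 + 18 = 15)
l(x, N) = (N + x)**2 (l(x, N) = (N + x)*(N + x) = (N + x)**2)
K = -1/34477 (K = 1/(-34477) = -1/34477 ≈ -2.9005e-5)
l(U, -39 - 61) - K = ((-39 - 61) + 15)**2 - 1*(-1/34477) = (-100 + 15)**2 + 1/34477 = (-85)**2 + 1/34477 = 7225 + 1/34477 = 249096326/34477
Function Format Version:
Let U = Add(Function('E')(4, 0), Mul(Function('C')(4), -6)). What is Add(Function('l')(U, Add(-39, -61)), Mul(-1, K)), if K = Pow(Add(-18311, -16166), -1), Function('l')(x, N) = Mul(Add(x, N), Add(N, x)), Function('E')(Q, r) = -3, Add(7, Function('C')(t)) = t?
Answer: Rational(249096326, 34477) ≈ 7225.0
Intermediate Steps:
Function('C')(t) = Add(-7, t)
U = 15 (U = Add(-3, Mul(Add(-7, 4), -6)) = Add(-3, Mul(-3, -6)) = Add(-3, 18) = 15)
Function('l')(x, N) = Pow(Add(N, x), 2) (Function('l')(x, N) = Mul(Add(N, x), Add(N, x)) = Pow(Add(N, x), 2))
K = Rational(-1, 34477) (K = Pow(-34477, -1) = Rational(-1, 34477) ≈ -2.9005e-5)
Add(Function('l')(U, Add(-39, -61)), Mul(-1, K)) = Add(Pow(Add(Add(-39, -61), 15), 2), Mul(-1, Rational(-1, 34477))) = Add(Pow(Add(-100, 15), 2), Rational(1, 34477)) = Add(Pow(-85, 2), Rational(1, 34477)) = Add(7225, Rational(1, 34477)) = Rational(249096326, 34477)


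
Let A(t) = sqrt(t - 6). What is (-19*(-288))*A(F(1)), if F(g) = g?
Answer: 5472*I*sqrt(5) ≈ 12236.0*I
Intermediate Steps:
A(t) = sqrt(-6 + t)
(-19*(-288))*A(F(1)) = (-19*(-288))*sqrt(-6 + 1) = 5472*sqrt(-5) = 5472*(I*sqrt(5)) = 5472*I*sqrt(5)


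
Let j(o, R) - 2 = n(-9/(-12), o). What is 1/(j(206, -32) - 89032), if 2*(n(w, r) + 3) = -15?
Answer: -2/178081 ≈ -1.1231e-5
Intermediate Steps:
n(w, r) = -21/2 (n(w, r) = -3 + (1/2)*(-15) = -3 - 15/2 = -21/2)
j(o, R) = -17/2 (j(o, R) = 2 - 21/2 = -17/2)
1/(j(206, -32) - 89032) = 1/(-17/2 - 89032) = 1/(-178081/2) = -2/178081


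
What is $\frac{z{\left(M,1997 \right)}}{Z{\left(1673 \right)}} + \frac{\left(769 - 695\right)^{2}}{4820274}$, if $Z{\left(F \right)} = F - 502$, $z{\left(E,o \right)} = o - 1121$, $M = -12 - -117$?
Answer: $\frac{2114486210}{2822270427} \approx 0.74921$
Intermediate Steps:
$M = 105$ ($M = -12 + 117 = 105$)
$z{\left(E,o \right)} = -1121 + o$
$Z{\left(F \right)} = -502 + F$ ($Z{\left(F \right)} = F - 502 = -502 + F$)
$\frac{z{\left(M,1997 \right)}}{Z{\left(1673 \right)}} + \frac{\left(769 - 695\right)^{2}}{4820274} = \frac{-1121 + 1997}{-502 + 1673} + \frac{\left(769 - 695\right)^{2}}{4820274} = \frac{876}{1171} + 74^{2} \cdot \frac{1}{4820274} = 876 \cdot \frac{1}{1171} + 5476 \cdot \frac{1}{4820274} = \frac{876}{1171} + \frac{2738}{2410137} = \frac{2114486210}{2822270427}$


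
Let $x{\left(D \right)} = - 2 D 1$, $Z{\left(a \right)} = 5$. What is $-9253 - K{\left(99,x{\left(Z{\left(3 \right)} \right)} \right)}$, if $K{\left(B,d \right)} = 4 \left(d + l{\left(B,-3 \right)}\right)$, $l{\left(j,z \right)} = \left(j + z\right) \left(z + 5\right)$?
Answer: $-9981$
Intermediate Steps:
$l{\left(j,z \right)} = \left(5 + z\right) \left(j + z\right)$ ($l{\left(j,z \right)} = \left(j + z\right) \left(5 + z\right) = \left(5 + z\right) \left(j + z\right)$)
$x{\left(D \right)} = - 2 D$
$K{\left(B,d \right)} = -24 + 4 d + 8 B$ ($K{\left(B,d \right)} = 4 \left(d + \left(\left(-3\right)^{2} + 5 B + 5 \left(-3\right) + B \left(-3\right)\right)\right) = 4 \left(d + \left(9 + 5 B - 15 - 3 B\right)\right) = 4 \left(d + \left(-6 + 2 B\right)\right) = 4 \left(-6 + d + 2 B\right) = -24 + 4 d + 8 B$)
$-9253 - K{\left(99,x{\left(Z{\left(3 \right)} \right)} \right)} = -9253 - \left(-24 + 4 \left(\left(-2\right) 5\right) + 8 \cdot 99\right) = -9253 - \left(-24 + 4 \left(-10\right) + 792\right) = -9253 - \left(-24 - 40 + 792\right) = -9253 - 728 = -9981$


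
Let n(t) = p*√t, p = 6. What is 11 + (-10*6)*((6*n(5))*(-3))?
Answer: 11 + 6480*√5 ≈ 14501.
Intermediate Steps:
n(t) = 6*√t
11 + (-10*6)*((6*n(5))*(-3)) = 11 + (-10*6)*((6*(6*√5))*(-3)) = 11 - 60*36*√5*(-3) = 11 - (-6480)*√5 = 11 + 6480*√5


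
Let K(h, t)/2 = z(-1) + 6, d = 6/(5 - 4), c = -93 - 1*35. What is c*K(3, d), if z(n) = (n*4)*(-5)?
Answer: -6656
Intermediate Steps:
c = -128 (c = -93 - 35 = -128)
z(n) = -20*n (z(n) = (4*n)*(-5) = -20*n)
d = 6 (d = 6/1 = 6*1 = 6)
K(h, t) = 52 (K(h, t) = 2*(-20*(-1) + 6) = 2*(20 + 6) = 2*26 = 52)
c*K(3, d) = -128*52 = -6656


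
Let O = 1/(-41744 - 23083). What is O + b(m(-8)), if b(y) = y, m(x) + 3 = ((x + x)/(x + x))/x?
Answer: -1620683/518616 ≈ -3.1250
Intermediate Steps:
m(x) = -3 + 1/x (m(x) = -3 + ((x + x)/(x + x))/x = -3 + ((2*x)/((2*x)))/x = -3 + ((2*x)*(1/(2*x)))/x = -3 + 1/x)
O = -1/64827 (O = 1/(-64827) = -1/64827 ≈ -1.5426e-5)
O + b(m(-8)) = -1/64827 + (-3 + 1/(-8)) = -1/64827 + (-3 - ⅛) = -1/64827 - 25/8 = -1620683/518616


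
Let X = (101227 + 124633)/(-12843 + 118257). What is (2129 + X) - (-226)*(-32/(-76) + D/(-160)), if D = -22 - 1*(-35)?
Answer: 176888157563/80114640 ≈ 2207.9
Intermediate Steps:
X = 112930/52707 (X = 225860/105414 = 225860*(1/105414) = 112930/52707 ≈ 2.1426)
D = 13 (D = -22 + 35 = 13)
(2129 + X) - (-226)*(-32/(-76) + D/(-160)) = (2129 + 112930/52707) - (-226)*(-32/(-76) + 13/(-160)) = 112326133/52707 - (-226)*(-32*(-1/76) + 13*(-1/160)) = 112326133/52707 - (-226)*(8/19 - 13/160) = 112326133/52707 - (-226)*1033/3040 = 112326133/52707 - 1*(-116729/1520) = 112326133/52707 + 116729/1520 = 176888157563/80114640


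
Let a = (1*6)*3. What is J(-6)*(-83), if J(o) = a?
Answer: -1494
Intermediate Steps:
a = 18 (a = 6*3 = 18)
J(o) = 18
J(-6)*(-83) = 18*(-83) = -1494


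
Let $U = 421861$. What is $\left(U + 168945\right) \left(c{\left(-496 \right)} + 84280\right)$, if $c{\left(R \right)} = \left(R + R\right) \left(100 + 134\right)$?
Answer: $-87349485488$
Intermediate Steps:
$c{\left(R \right)} = 468 R$ ($c{\left(R \right)} = 2 R 234 = 468 R$)
$\left(U + 168945\right) \left(c{\left(-496 \right)} + 84280\right) = \left(421861 + 168945\right) \left(468 \left(-496\right) + 84280\right) = 590806 \left(-232128 + 84280\right) = 590806 \left(-147848\right) = -87349485488$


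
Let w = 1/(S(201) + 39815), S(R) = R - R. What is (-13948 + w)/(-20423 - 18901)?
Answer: 555339619/1565685060 ≈ 0.35469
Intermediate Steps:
S(R) = 0
w = 1/39815 (w = 1/(0 + 39815) = 1/39815 ≈ 2.5116e-5)
(-13948 + w)/(-20423 - 18901) = (-13948 + 1/39815)/(-20423 - 18901) = -555339619/39815/(-39324) = -555339619/39815*(-1/39324) = 555339619/1565685060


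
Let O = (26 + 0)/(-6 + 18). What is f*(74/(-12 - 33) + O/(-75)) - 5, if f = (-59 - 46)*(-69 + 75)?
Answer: 5246/5 ≈ 1049.2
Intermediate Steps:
O = 13/6 (O = 26/12 = 26*(1/12) = 13/6 ≈ 2.1667)
f = -630 (f = -105*6 = -630)
f*(74/(-12 - 33) + O/(-75)) - 5 = -630*(74/(-12 - 33) + (13/6)/(-75)) - 5 = -630*(74/(-45) + (13/6)*(-1/75)) - 5 = -630*(74*(-1/45) - 13/450) - 5 = -630*(-74/45 - 13/450) - 5 = -630*(-251/150) - 5 = 5271/5 - 5 = 5246/5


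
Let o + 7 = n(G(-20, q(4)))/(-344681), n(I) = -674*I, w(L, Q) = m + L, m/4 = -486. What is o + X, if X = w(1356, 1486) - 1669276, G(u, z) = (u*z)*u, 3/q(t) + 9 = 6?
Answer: -575573075751/344681 ≈ -1.6699e+6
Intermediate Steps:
m = -1944 (m = 4*(-486) = -1944)
q(t) = -1 (q(t) = 3/(-9 + 6) = 3/(-3) = 3*(-⅓) = -1)
G(u, z) = z*u²
w(L, Q) = -1944 + L
X = -1669864 (X = (-1944 + 1356) - 1669276 = -588 - 1669276 = -1669864)
o = -2682367/344681 (o = -7 - (-674)*(-20)²/(-344681) = -7 - (-674)*400*(-1/344681) = -7 - 674*(-400)*(-1/344681) = -7 + 269600*(-1/344681) = -7 - 269600/344681 = -2682367/344681 ≈ -7.7822)
o + X = -2682367/344681 - 1669864 = -575573075751/344681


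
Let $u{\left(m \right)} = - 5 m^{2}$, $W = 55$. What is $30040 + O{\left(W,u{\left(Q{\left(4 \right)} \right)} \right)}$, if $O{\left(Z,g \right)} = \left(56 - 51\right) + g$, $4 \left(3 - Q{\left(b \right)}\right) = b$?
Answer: $30025$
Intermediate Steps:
$Q{\left(b \right)} = 3 - \frac{b}{4}$
$O{\left(Z,g \right)} = 5 + g$
$30040 + O{\left(W,u{\left(Q{\left(4 \right)} \right)} \right)} = 30040 + \left(5 - 5 \left(3 - 1\right)^{2}\right) = 30040 + \left(5 - 5 \cdot 2^{2}\right) = 30040 + \left(5 - 20\right) = 30040 - 15 = 30025$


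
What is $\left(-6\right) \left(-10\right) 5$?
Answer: $300$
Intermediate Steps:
$\left(-6\right) \left(-10\right) 5 = 60 \cdot 5 = 300$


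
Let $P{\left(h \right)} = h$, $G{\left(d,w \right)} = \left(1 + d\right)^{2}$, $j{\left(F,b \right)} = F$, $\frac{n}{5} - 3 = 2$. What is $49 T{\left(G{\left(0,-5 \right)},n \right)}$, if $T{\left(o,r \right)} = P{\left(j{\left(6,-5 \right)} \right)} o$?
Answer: $294$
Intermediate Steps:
$n = 25$ ($n = 15 + 5 \cdot 2 = 15 + 10 = 25$)
$T{\left(o,r \right)} = 6 o$
$49 T{\left(G{\left(0,-5 \right)},n \right)} = 49 \cdot 6 \left(1 + 0\right)^{2} = 49 \cdot 6 \cdot 1^{2} = 49 \cdot 6 \cdot 1 = 49 \cdot 6 = 294$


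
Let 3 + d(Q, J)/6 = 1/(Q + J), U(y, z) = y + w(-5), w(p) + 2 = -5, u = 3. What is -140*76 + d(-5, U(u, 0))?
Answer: -31976/3 ≈ -10659.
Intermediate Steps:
w(p) = -7 (w(p) = -2 - 5 = -7)
U(y, z) = -7 + y (U(y, z) = y - 7 = -7 + y)
d(Q, J) = -18 + 6/(J + Q) (d(Q, J) = -18 + 6/(Q + J) = -18 + 6/(J + Q))
-140*76 + d(-5, U(u, 0)) = -140*76 + 6*(1 - 3*(-7 + 3) - 3*(-5))/((-7 + 3) - 5) = -10640 + 6*(1 - 3*(-4) + 15)/(-4 - 5) = -10640 + 6*(1 + 12 + 15)/(-9) = -10640 + 6*(-1/9)*28 = -10640 - 56/3 = -31976/3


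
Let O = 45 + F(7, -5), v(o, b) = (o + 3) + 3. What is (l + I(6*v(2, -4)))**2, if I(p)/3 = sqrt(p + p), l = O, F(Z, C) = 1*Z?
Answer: 3568 + 1248*sqrt(6) ≈ 6625.0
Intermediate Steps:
v(o, b) = 6 + o (v(o, b) = (3 + o) + 3 = 6 + o)
F(Z, C) = Z
O = 52 (O = 45 + 7 = 52)
l = 52
I(p) = 3*sqrt(2)*sqrt(p) (I(p) = 3*sqrt(p + p) = 3*sqrt(2*p) = 3*(sqrt(2)*sqrt(p)) = 3*sqrt(2)*sqrt(p))
(l + I(6*v(2, -4)))**2 = (52 + 3*sqrt(2)*sqrt(6*(6 + 2)))**2 = (52 + 3*sqrt(2)*sqrt(6*8))**2 = (52 + 3*sqrt(2)*sqrt(48))**2 = (52 + 3*sqrt(2)*(4*sqrt(3)))**2 = (52 + 12*sqrt(6))**2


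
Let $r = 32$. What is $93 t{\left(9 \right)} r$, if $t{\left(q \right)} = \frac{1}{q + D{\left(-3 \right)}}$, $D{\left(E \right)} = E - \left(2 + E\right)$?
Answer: $\frac{2976}{7} \approx 425.14$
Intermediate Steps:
$D{\left(E \right)} = -2$
$t{\left(q \right)} = \frac{1}{-2 + q}$ ($t{\left(q \right)} = \frac{1}{q - 2} = \frac{1}{-2 + q}$)
$93 t{\left(9 \right)} r = \frac{93}{-2 + 9} \cdot 32 = \frac{93}{7} \cdot 32 = \frac{2976}{7}$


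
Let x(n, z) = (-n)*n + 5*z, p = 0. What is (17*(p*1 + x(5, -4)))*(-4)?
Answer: 3060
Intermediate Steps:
x(n, z) = -n² + 5*z
(17*(p*1 + x(5, -4)))*(-4) = (17*(0*1 + (-1*5² + 5*(-4))))*(-4) = (17*(0 + (-1*25 - 20)))*(-4) = (17*(0 + (-25 - 20)))*(-4) = (17*(0 - 45))*(-4) = (17*(-45))*(-4) = -765*(-4) = 3060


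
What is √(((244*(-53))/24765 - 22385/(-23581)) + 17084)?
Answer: √5826416421684146377245/583983465 ≈ 130.71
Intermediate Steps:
√(((244*(-53))/24765 - 22385/(-23581)) + 17084) = √((-12932*1/24765 - 22385*(-1/23581)) + 17084) = √((-12932/24765 + 22385/23581) + 17084) = √(249415033/583983465 + 17084) = √(9977022931093/583983465) = √5826416421684146377245/583983465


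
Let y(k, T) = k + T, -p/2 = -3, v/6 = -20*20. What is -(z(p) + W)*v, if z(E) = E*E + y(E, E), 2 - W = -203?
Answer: 607200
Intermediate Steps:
v = -2400 (v = 6*(-20*20) = 6*(-400) = -2400)
W = 205 (W = 2 - 1*(-203) = 2 + 203 = 205)
p = 6 (p = -2*(-3) = 6)
y(k, T) = T + k
z(E) = E**2 + 2*E (z(E) = E*E + (E + E) = E**2 + 2*E)
-(z(p) + W)*v = -(6*(2 + 6) + 205)*(-2400) = -(6*8 + 205)*(-2400) = -(48 + 205)*(-2400) = -253*(-2400) = -1*(-607200) = 607200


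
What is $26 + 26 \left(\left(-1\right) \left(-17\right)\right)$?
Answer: $468$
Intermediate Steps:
$26 + 26 \left(\left(-1\right) \left(-17\right)\right) = 26 + 26 \cdot 17 = 26 + 442 = 468$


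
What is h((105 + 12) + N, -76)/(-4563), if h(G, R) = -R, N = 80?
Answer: -76/4563 ≈ -0.016656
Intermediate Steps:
h((105 + 12) + N, -76)/(-4563) = -1*(-76)/(-4563) = 76*(-1/4563) = -76/4563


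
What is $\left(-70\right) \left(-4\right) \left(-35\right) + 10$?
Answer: $-9790$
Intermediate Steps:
$\left(-70\right) \left(-4\right) \left(-35\right) + 10 = 280 \left(-35\right) + 10 = -9800 + 10 = -9790$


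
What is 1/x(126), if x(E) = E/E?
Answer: 1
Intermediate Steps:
x(E) = 1
1/x(126) = 1/1 = 1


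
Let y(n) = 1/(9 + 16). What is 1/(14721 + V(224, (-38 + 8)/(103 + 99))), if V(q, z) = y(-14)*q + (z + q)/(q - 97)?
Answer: 320675/4724095148 ≈ 6.7881e-5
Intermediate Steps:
y(n) = 1/25
V(q, z) = q/25 + (q + z)/(-97 + q) (V(q, z) = q/25 + (z + q)/(q - 97) = q/25 + (q + z)/(-97 + q))
1/(14721 + V(224, (-38 + 8)/(103 + 99))) = 1/(14721 + (224² - 72*224 + 25*((-38 + 8)/(103 + 99)))/(25*(-97 + 224))) = 1/(14721 + (1/25)*(50176 - 16128 + 25*(-30/202))/127) = 1/(14721 + (1/25)*(1/127)*(50176 - 16128 + 25*(-30*1/202))) = 1/(14721 + (1/25)*(1/127)*(50176 - 16128 + 25*(-15/101))) = 1/(14721 + (1/25)*(1/127)*(50176 - 16128 - 375/101)) = 1/(14721 + (1/25)*(1/127)*(3438473/101)) = 1/(14721 + 3438473/320675) = 1/(4724095148/320675) = 320675/4724095148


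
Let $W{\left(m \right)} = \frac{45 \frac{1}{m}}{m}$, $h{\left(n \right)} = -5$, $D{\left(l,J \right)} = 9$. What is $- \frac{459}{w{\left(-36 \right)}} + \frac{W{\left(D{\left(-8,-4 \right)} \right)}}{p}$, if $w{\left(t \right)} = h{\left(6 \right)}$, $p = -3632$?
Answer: $\frac{15003767}{163440} \approx 91.8$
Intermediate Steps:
$w{\left(t \right)} = -5$
$W{\left(m \right)} = \frac{45}{m^{2}}$
$- \frac{459}{w{\left(-36 \right)}} + \frac{W{\left(D{\left(-8,-4 \right)} \right)}}{p} = - \frac{459}{-5} + \frac{45 \cdot \frac{1}{81}}{-3632} = \left(-459\right) \left(- \frac{1}{5}\right) + 45 \cdot \frac{1}{81} \left(- \frac{1}{3632}\right) = \frac{459}{5} + \frac{5}{9} \left(- \frac{1}{3632}\right) = \frac{459}{5} - \frac{5}{32688} = \frac{15003767}{163440}$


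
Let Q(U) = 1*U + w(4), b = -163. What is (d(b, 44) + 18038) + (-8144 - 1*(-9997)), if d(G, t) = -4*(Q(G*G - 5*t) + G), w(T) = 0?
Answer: -84853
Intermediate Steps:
Q(U) = U (Q(U) = 1*U + 0 = U + 0 = U)
d(G, t) = -4*G - 4*G² + 20*t (d(G, t) = -4*((G*G - 5*t) + G) = -4*((G² - 5*t) + G) = -4*(G + G² - 5*t) = -4*G - 4*G² + 20*t)
(d(b, 44) + 18038) + (-8144 - 1*(-9997)) = ((-4*(-163) - 4*(-163)² + 20*44) + 18038) + (-8144 - 1*(-9997)) = ((652 - 4*26569 + 880) + 18038) + (-8144 + 9997) = ((652 - 106276 + 880) + 18038) + 1853 = (-104744 + 18038) + 1853 = -86706 + 1853 = -84853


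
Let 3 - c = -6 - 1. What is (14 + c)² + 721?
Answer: 1297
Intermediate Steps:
c = 10 (c = 3 - (-6 - 1) = 3 - 1*(-7) = 3 + 7 = 10)
(14 + c)² + 721 = (14 + 10)² + 721 = 24² + 721 = 576 + 721 = 1297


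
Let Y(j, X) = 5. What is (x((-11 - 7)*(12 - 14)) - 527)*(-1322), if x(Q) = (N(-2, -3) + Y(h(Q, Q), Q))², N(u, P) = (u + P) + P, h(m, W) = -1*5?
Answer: 684796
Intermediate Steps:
h(m, W) = -5
N(u, P) = u + 2*P (N(u, P) = (P + u) + P = u + 2*P)
x(Q) = 9 (x(Q) = ((-2 + 2*(-3)) + 5)² = ((-2 - 6) + 5)² = (-8 + 5)² = (-3)² = 9)
(x((-11 - 7)*(12 - 14)) - 527)*(-1322) = (9 - 527)*(-1322) = -518*(-1322) = 684796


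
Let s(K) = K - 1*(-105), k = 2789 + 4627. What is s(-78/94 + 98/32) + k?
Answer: 5657471/752 ≈ 7523.2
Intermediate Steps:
k = 7416
s(K) = 105 + K (s(K) = K + 105 = 105 + K)
s(-78/94 + 98/32) + k = (105 + (-78/94 + 98/32)) + 7416 = (105 + (-78*1/94 + 98*(1/32))) + 7416 = (105 + (-39/47 + 49/16)) + 7416 = (105 + 1679/752) + 7416 = 80639/752 + 7416 = 5657471/752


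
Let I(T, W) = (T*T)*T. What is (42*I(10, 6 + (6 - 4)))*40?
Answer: 1680000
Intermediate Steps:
I(T, W) = T**3 (I(T, W) = T**2*T = T**3)
(42*I(10, 6 + (6 - 4)))*40 = (42*10**3)*40 = (42*1000)*40 = 42000*40 = 1680000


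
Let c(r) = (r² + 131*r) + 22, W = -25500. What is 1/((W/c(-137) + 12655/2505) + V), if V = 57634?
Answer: 105711/6089887940 ≈ 1.7358e-5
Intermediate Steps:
c(r) = 22 + r² + 131*r
1/((W/c(-137) + 12655/2505) + V) = 1/((-25500/(22 + (-137)² + 131*(-137)) + 12655/2505) + 57634) = 1/((-25500/(22 + 18769 - 17947) + 12655*(1/2505)) + 57634) = 1/((-25500/844 + 2531/501) + 57634) = 1/((-25500*1/844 + 2531/501) + 57634) = 1/((-6375/211 + 2531/501) + 57634) = 1/(-2659834/105711 + 57634) = 1/(6089887940/105711) = 105711/6089887940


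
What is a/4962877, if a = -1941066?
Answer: -1941066/4962877 ≈ -0.39112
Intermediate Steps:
a/4962877 = -1941066/4962877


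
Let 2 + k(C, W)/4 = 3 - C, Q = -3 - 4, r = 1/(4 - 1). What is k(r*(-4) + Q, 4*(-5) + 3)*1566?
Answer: 58464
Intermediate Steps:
r = 1/3 ≈ 0.33333
Q = -7
k(C, W) = 4 - 4*C (k(C, W) = -8 + 4*(3 - C) = -8 + (12 - 4*C) = 4 - 4*C)
k(r*(-4) + Q, 4*(-5) + 3)*1566 = (4 - 4*((1/3)*(-4) - 7))*1566 = (4 - 4*(-4/3 - 7))*1566 = (4 - 4*(-25/3))*1566 = (4 + 100/3)*1566 = (112/3)*1566 = 58464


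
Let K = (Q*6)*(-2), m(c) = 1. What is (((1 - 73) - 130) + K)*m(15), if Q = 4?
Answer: -250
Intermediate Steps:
K = -48 (K = (4*6)*(-2) = 24*(-2) = -48)
(((1 - 73) - 130) + K)*m(15) = (((1 - 73) - 130) - 48)*1 = ((-72 - 130) - 48)*1 = (-202 - 48)*1 = -250*1 = -250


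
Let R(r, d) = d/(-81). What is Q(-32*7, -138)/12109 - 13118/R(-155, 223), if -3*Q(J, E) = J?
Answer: 38599594418/8100921 ≈ 4764.8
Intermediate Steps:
R(r, d) = -d/81 (R(r, d) = d*(-1/81) = -d/81)
Q(J, E) = -J/3
Q(-32*7, -138)/12109 - 13118/R(-155, 223) = -(-32)*7/3/12109 - 13118/((-1/81*223)) = -⅓*(-224)*(1/12109) - 13118/(-223/81) = (224/3)*(1/12109) - 13118*(-81/223) = 224/36327 + 1062558/223 = 38599594418/8100921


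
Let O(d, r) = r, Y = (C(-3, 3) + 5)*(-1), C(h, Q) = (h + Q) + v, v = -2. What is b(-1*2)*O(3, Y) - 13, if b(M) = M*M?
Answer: -25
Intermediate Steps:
C(h, Q) = -2 + Q + h (C(h, Q) = (h + Q) - 2 = (Q + h) - 2 = -2 + Q + h)
Y = -3 (Y = ((-2 + 3 - 3) + 5)*(-1) = (-2 + 5)*(-1) = 3*(-1) = -3)
b(M) = M**2
b(-1*2)*O(3, Y) - 13 = (-1*2)**2*(-3) - 13 = (-2)**2*(-3) - 13 = 4*(-3) - 13 = -12 - 13 = -25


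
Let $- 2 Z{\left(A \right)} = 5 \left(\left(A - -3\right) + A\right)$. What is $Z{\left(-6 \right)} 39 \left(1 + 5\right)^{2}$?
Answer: $31590$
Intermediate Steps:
$Z{\left(A \right)} = - \frac{15}{2} - 5 A$ ($Z{\left(A \right)} = - \frac{5 \left(\left(A - -3\right) + A\right)}{2} = - \frac{5 \left(\left(A + 3\right) + A\right)}{2} = - \frac{5 \left(\left(3 + A\right) + A\right)}{2} = - \frac{5 \left(3 + 2 A\right)}{2} = - \frac{15 + 10 A}{2} = - \frac{15}{2} - 5 A$)
$Z{\left(-6 \right)} 39 \left(1 + 5\right)^{2} = \left(- \frac{15}{2} - -30\right) 39 \left(1 + 5\right)^{2} = \left(- \frac{15}{2} + 30\right) 39 \cdot 6^{2} = \frac{45}{2} \cdot 39 \cdot 36 = \frac{1755}{2} \cdot 36 = 31590$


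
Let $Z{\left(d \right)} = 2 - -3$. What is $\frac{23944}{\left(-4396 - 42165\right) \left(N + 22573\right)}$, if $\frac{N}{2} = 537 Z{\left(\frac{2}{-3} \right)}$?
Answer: $- \frac{23944}{1301054023} \approx -1.8404 \cdot 10^{-5}$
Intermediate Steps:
$Z{\left(d \right)} = 5$ ($Z{\left(d \right)} = 2 + 3 = 5$)
$N = 5370$ ($N = 2 \cdot 537 \cdot 5 = 2 \cdot 2685 = 5370$)
$\frac{23944}{\left(-4396 - 42165\right) \left(N + 22573\right)} = \frac{23944}{\left(-4396 - 42165\right) \left(5370 + 22573\right)} = \frac{23944}{\left(-46561\right) 27943} = \frac{23944}{-1301054023} = 23944 \left(- \frac{1}{1301054023}\right) = - \frac{23944}{1301054023}$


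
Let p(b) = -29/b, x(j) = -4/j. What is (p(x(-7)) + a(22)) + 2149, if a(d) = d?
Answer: 8481/4 ≈ 2120.3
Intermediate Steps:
(p(x(-7)) + a(22)) + 2149 = (-29/((-4/(-7))) + 22) + 2149 = (-29/((-4*(-⅐))) + 22) + 2149 = (-29/4/7 + 22) + 2149 = (-29*7/4 + 22) + 2149 = (-203/4 + 22) + 2149 = -115/4 + 2149 = 8481/4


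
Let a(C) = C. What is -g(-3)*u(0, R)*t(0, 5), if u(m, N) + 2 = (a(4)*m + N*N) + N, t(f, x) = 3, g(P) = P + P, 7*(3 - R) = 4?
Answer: 5580/49 ≈ 113.88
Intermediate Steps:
R = 17/7 (R = 3 - 1/7*4 = 3 - 4/7 = 17/7 ≈ 2.4286)
g(P) = 2*P
u(m, N) = -2 + N + N**2 + 4*m (u(m, N) = -2 + ((4*m + N*N) + N) = -2 + ((4*m + N**2) + N) = -2 + ((N**2 + 4*m) + N) = -2 + (N + N**2 + 4*m) = -2 + N + N**2 + 4*m)
-g(-3)*u(0, R)*t(0, 5) = -(2*(-3))*(-2 + 17/7 + (17/7)**2 + 4*0)*3 = -(-6*(-2 + 17/7 + 289/49 + 0))*3 = -(-6*310/49)*3 = -(-1860)*3/49 = -1*(-5580/49) = 5580/49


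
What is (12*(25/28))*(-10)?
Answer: -750/7 ≈ -107.14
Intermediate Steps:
(12*(25/28))*(-10) = (75/7)*(-10) = -750/7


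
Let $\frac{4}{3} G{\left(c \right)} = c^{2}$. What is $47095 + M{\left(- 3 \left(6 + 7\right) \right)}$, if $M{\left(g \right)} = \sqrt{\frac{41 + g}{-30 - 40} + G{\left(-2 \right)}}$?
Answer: $47095 + \frac{2 \sqrt{910}}{35} \approx 47097.0$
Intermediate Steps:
$G{\left(c \right)} = \frac{3 c^{2}}{4}$
$M{\left(g \right)} = \sqrt{\frac{169}{70} - \frac{g}{70}}$ ($M{\left(g \right)} = \sqrt{\frac{41 + g}{-30 - 40} + \frac{3 \left(-2\right)^{2}}{4}} = \sqrt{\frac{41 + g}{-70} + \frac{3}{4} \cdot 4} = \sqrt{\left(41 + g\right) \left(- \frac{1}{70}\right) + 3} = \sqrt{\left(- \frac{41}{70} - \frac{g}{70}\right) + 3} = \sqrt{\frac{169}{70} - \frac{g}{70}}$)
$47095 + M{\left(- 3 \left(6 + 7\right) \right)} = 47095 + \frac{\sqrt{11830 - 70 \left(- 3 \left(6 + 7\right)\right)}}{70} = 47095 + \frac{\sqrt{11830 - 70 \left(\left(-3\right) 13\right)}}{70} = 47095 + \frac{\sqrt{11830 - -2730}}{70} = 47095 + \frac{\sqrt{11830 + 2730}}{70} = 47095 + \frac{\sqrt{14560}}{70} = 47095 + \frac{4 \sqrt{910}}{70} = 47095 + \frac{2 \sqrt{910}}{35}$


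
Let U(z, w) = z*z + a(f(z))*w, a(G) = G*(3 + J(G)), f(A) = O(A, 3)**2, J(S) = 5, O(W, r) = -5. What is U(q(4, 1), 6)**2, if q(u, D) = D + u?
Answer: 1500625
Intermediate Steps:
f(A) = 25 (f(A) = (-5)**2 = 25)
a(G) = 8*G (a(G) = G*(3 + 5) = G*8 = 8*G)
U(z, w) = z**2 + 200*w (U(z, w) = z*z + (8*25)*w = z**2 + 200*w)
U(q(4, 1), 6)**2 = ((1 + 4)**2 + 200*6)**2 = (5**2 + 1200)**2 = (25 + 1200)**2 = 1225**2 = 1500625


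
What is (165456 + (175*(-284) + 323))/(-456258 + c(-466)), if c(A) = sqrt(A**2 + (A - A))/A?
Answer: -116079/456259 ≈ -0.25441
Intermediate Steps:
c(A) = sqrt(A**2)/A (c(A) = sqrt(A**2 + 0)/A = sqrt(A**2)/A)
(165456 + (175*(-284) + 323))/(-456258 + c(-466)) = (165456 + (175*(-284) + 323))/(-456258 + sqrt((-466)**2)/(-466)) = (165456 + (-49700 + 323))/(-456258 - sqrt(217156)/466) = (165456 - 49377)/(-456258 - 1/466*466) = 116079/(-456258 - 1) = 116079/(-456259) = 116079*(-1/456259) = -116079/456259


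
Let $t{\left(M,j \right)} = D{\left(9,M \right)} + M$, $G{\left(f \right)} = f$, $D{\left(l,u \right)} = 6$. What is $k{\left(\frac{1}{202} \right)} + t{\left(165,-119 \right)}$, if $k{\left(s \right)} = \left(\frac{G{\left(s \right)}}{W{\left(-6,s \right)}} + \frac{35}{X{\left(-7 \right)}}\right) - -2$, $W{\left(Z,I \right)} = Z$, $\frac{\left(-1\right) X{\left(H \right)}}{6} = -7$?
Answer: $\frac{210685}{1212} \approx 173.83$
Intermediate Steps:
$X{\left(H \right)} = 42$ ($X{\left(H \right)} = \left(-6\right) \left(-7\right) = 42$)
$t{\left(M,j \right)} = 6 + M$
$k{\left(s \right)} = \frac{17}{6} - \frac{s}{6}$ ($k{\left(s \right)} = \left(\frac{s}{-6} + \frac{35}{42}\right) - -2 = \left(s \left(- \frac{1}{6}\right) + 35 \cdot \frac{1}{42}\right) + 2 = \left(- \frac{s}{6} + \frac{5}{6}\right) + 2 = \left(\frac{5}{6} - \frac{s}{6}\right) + 2 = \frac{17}{6} - \frac{s}{6}$)
$k{\left(\frac{1}{202} \right)} + t{\left(165,-119 \right)} = \left(\frac{17}{6} - \frac{1}{6 \cdot 202}\right) + \left(6 + 165\right) = \left(\frac{17}{6} - \frac{1}{1212}\right) + 171 = \frac{3433}{1212} + 171 = \frac{210685}{1212}$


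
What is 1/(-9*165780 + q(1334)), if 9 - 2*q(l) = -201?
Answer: -1/1491915 ≈ -6.7028e-7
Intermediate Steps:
q(l) = 105 (q(l) = 9/2 - 1/2*(-201) = 9/2 + 201/2 = 105)
1/(-9*165780 + q(1334)) = 1/(-9*165780 + 105) = 1/(-1492020 + 105) = 1/(-1491915) = -1/1491915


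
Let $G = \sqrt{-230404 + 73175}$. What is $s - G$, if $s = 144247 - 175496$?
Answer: $-31249 - i \sqrt{157229} \approx -31249.0 - 396.52 i$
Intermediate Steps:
$s = -31249$ ($s = 144247 - 175496 = -31249$)
$G = i \sqrt{157229}$ ($G = \sqrt{-157229} = i \sqrt{157229} \approx 396.52 i$)
$s - G = -31249 - i \sqrt{157229}$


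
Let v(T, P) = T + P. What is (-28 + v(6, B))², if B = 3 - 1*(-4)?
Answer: 225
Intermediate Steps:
B = 7 (B = 3 + 4 = 7)
v(T, P) = P + T
(-28 + v(6, B))² = (-28 + (7 + 6))² = (-28 + 13)² = (-15)² = 225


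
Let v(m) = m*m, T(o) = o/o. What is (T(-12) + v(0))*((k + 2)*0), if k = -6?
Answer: 0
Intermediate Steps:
T(o) = 1
v(m) = m²
(T(-12) + v(0))*((k + 2)*0) = (1 + 0²)*((-6 + 2)*0) = (1 + 0)*(-4*0) = 1*0 = 0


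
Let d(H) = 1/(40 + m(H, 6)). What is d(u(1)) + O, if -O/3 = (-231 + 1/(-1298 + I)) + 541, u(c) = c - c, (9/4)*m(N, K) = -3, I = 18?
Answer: -34520553/37120 ≈ -929.97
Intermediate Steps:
m(N, K) = -4/3 (m(N, K) = (4/9)*(-3) = -4/3)
u(c) = 0
d(H) = 3/116 (d(H) = 1/(40 - 4/3) = 1/(116/3) = 3/116)
O = -1190397/1280 (O = -3*((-231 + 1/(-1298 + 18)) + 541) = -3*((-231 + 1/(-1280)) + 541) = -3*((-231 - 1/1280) + 541) = -3*(-295681/1280 + 541) = -3*396799/1280 = -1190397/1280 ≈ -930.00)
d(u(1)) + O = 3/116 - 1190397/1280 = -34520553/37120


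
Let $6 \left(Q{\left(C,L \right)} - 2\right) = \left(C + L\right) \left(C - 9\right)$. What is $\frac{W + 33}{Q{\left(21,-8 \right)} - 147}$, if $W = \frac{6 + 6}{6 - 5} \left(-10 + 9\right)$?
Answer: $- \frac{3}{17} \approx -0.17647$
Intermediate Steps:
$Q{\left(C,L \right)} = 2 + \frac{\left(-9 + C\right) \left(C + L\right)}{6}$ ($Q{\left(C,L \right)} = 2 + \frac{\left(C + L\right) \left(C - 9\right)}{6} = 2 + \frac{\left(C + L\right) \left(-9 + C\right)}{6} = 2 + \frac{\left(-9 + C\right) \left(C + L\right)}{6}$)
$W = -12$ ($W = \frac{12}{1} \left(-1\right) = 12 \cdot 1 \left(-1\right) = 12 \left(-1\right) = -12$)
$\frac{W + 33}{Q{\left(21,-8 \right)} - 147} = \frac{-12 + 33}{\left(2 - \frac{63}{2} - -12 + \frac{21^{2}}{6} + \frac{1}{6} \cdot 21 \left(-8\right)\right) - 147} = \frac{21}{\left(2 - \frac{63}{2} + 12 + \frac{1}{6} \cdot 441 - 28\right) - 147} = \frac{21}{\left(2 - \frac{63}{2} + 12 + \frac{147}{2} - 28\right) - 147} = \frac{21}{28 - 147} = \frac{21}{-119} = 21 \left(- \frac{1}{119}\right) = - \frac{3}{17}$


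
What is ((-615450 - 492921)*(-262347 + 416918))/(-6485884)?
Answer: 171322013841/6485884 ≈ 26415.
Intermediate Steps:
((-615450 - 492921)*(-262347 + 416918))/(-6485884) = -1108371*154571*(-1/6485884) = -171322013841*(-1/6485884) = 171322013841/6485884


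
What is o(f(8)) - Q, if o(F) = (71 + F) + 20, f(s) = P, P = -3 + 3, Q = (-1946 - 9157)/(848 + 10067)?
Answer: 1004368/10915 ≈ 92.017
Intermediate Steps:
Q = -11103/10915 ≈ -1.0172
P = 0
f(s) = 0
o(F) = 91 + F
o(f(8)) - Q = (91 + 0) - 1*(-11103/10915) = 91 + 11103/10915 = 1004368/10915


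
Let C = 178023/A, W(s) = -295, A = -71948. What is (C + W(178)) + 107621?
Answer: 7721713025/71948 ≈ 1.0732e+5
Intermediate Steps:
C = -178023/71948 (C = 178023/(-71948) = 178023*(-1/71948) = -178023/71948 ≈ -2.4743)
(C + W(178)) + 107621 = (-178023/71948 - 295) + 107621 = -21402683/71948 + 107621 = 7721713025/71948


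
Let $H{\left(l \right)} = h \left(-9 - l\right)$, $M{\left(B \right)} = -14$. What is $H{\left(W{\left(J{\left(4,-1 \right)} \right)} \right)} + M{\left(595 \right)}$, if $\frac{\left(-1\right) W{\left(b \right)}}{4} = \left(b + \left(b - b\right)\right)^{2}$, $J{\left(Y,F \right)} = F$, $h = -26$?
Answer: $116$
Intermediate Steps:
$W{\left(b \right)} = - 4 b^{2}$ ($W{\left(b \right)} = - 4 \left(b + \left(b - b\right)\right)^{2} = - 4 \left(b + 0\right)^{2} = - 4 b^{2}$)
$H{\left(l \right)} = 234 + 26 l$ ($H{\left(l \right)} = - 26 \left(-9 - l\right) = 234 + 26 l$)
$H{\left(W{\left(J{\left(4,-1 \right)} \right)} \right)} + M{\left(595 \right)} = \left(234 + 26 \left(- 4 \left(-1\right)^{2}\right)\right) - 14 = \left(234 + 26 \left(\left(-4\right) 1\right)\right) - 14 = \left(234 + 26 \left(-4\right)\right) - 14 = \left(234 - 104\right) - 14 = 130 - 14 = 116$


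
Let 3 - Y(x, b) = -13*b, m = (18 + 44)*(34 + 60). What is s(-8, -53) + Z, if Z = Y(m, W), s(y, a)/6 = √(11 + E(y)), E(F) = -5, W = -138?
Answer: -1791 + 6*√6 ≈ -1776.3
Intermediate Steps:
m = 5828 (m = 62*94 = 5828)
Y(x, b) = 3 + 13*b (Y(x, b) = 3 - (-13)*b = 3 + 13*b)
s(y, a) = 6*√6 (s(y, a) = 6*√(11 - 5) = 6*√6)
Z = -1791 (Z = 3 + 13*(-138) = 3 - 1794 = -1791)
s(-8, -53) + Z = 6*√6 - 1791 = -1791 + 6*√6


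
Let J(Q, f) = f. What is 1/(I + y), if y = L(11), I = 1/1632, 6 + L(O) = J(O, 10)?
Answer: 1632/6529 ≈ 0.24996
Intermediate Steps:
L(O) = 4 (L(O) = -6 + 10 = 4)
I = 1/1632 ≈ 0.00061275
y = 4
1/(I + y) = 1/(1/1632 + 4) = 1/(6529/1632) = 1632/6529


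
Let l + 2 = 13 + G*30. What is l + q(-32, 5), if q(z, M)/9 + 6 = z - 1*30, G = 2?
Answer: -541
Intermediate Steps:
q(z, M) = -324 + 9*z (q(z, M) = -54 + 9*(z - 1*30) = -54 + 9*(z - 30) = -54 + 9*(-30 + z) = -54 + (-270 + 9*z) = -324 + 9*z)
l = 71 (l = -2 + (13 + 2*30) = -2 + (13 + 60) = -2 + 73 = 71)
l + q(-32, 5) = 71 + (-324 + 9*(-32)) = 71 + (-324 - 288) = 71 - 612 = -541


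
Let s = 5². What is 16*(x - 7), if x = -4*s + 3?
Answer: -1664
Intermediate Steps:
s = 25
x = -97 (x = -4*25 + 3 = -100 + 3 = -97)
16*(x - 7) = 16*(-97 - 7) = 16*(-104) = -1664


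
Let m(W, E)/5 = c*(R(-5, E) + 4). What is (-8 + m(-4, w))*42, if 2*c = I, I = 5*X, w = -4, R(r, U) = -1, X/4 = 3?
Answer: 18564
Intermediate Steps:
X = 12 (X = 4*3 = 12)
I = 60 (I = 5*12 = 60)
c = 30 (c = (½)*60 = 30)
m(W, E) = 450 (m(W, E) = 5*(30*(-1 + 4)) = 5*(30*3) = 5*90 = 450)
(-8 + m(-4, w))*42 = (-8 + 450)*42 = 442*42 = 18564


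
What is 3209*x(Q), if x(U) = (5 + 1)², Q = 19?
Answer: 115524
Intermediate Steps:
x(U) = 36 (x(U) = 6² = 36)
3209*x(Q) = 3209*36 = 115524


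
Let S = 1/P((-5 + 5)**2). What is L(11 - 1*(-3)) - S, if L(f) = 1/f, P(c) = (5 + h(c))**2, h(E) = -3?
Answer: -5/28 ≈ -0.17857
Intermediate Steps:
P(c) = 4 (P(c) = (5 - 3)**2 = 2**2 = 4)
S = 1/4 ≈ 0.25000
L(11 - 1*(-3)) - S = 1/(11 - 1*(-3)) - 1*1/4 = 1/(11 + 3) - 1/4 = 1/14 - 1/4 = -5/28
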